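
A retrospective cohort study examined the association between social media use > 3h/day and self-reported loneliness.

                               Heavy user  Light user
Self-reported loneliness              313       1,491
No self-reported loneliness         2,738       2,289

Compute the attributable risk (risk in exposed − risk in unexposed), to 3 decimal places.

-0.292

Reading the table with exposure as columns: a = 313 (Heavy user, case), b = 2738 (Heavy user, non-case), c = 1491 (Light user, case), d = 2289.
Risk in exposed = 313/3051 = 0.102589; risk in unexposed = 1491/3780 = 0.394444.
Risk difference = 0.102589 − 0.394444 = -0.291855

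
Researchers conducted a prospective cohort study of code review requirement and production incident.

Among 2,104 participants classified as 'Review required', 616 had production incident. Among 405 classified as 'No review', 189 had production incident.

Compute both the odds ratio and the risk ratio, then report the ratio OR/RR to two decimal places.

From the description: a = 616, b = 1488, c = 189, d = 216.
OR = (616·216)/(1488·189) = 133056/281232 = 0.47312
Risk in exposed = 616/2104 = 0.29278; risk in unexposed = 189/405 = 0.46667; RR = 0.62738
OR/RR = 0.47312 / 0.62738 = 0.75412
The outcome is not rare, so the OR lies further from 1 than the RR.

0.75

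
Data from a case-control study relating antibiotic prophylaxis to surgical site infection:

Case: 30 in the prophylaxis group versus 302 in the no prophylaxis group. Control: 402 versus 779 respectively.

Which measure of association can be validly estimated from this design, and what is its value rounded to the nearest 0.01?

0.19

From the description: a = 30, b = 402, c = 302, d = 779.
This is a case-control study: participants were sampled on outcome status, so risks in the source population cannot be estimated directly — relative risk is not valid here. The odds ratio is the appropriate measure.
OR = (a·d)/(b·c) = (30 × 779) / (402 × 302) = 23370 / 121404 = 0.19250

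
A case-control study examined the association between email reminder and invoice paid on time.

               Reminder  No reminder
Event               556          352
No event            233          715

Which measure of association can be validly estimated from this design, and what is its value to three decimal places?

Reading the table with exposure as columns: a = 556 (Reminder, case), b = 233 (Reminder, non-case), c = 352 (No reminder, case), d = 715.
This is a case-control study: participants were sampled on outcome status, so risks in the source population cannot be estimated directly — relative risk is not valid here. The odds ratio is the appropriate measure.
OR = (a·d)/(b·c) = (556 × 715) / (233 × 352) = 397540 / 82016 = 4.84710

4.847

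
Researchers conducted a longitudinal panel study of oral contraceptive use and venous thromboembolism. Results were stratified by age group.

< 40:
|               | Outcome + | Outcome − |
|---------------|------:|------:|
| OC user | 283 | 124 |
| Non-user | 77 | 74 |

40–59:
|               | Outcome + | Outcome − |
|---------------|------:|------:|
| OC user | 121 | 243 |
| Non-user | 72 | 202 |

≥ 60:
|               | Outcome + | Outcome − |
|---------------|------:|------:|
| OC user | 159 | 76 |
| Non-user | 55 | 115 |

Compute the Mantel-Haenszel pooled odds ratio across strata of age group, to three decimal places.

2.206

OR_MH = Σ(aᵢdᵢ/nᵢ) / Σ(bᵢcᵢ/nᵢ), where nᵢ is the stratum total.
Stratum 1 (< 40): n = 558; a·d/n = 283·74/558 = 37.5305; b·c/n = 124·77/558 = 17.1111
Stratum 2 (40–59): n = 638; a·d/n = 121·202/638 = 38.3103; b·c/n = 243·72/638 = 27.4232
Stratum 3 (≥ 60): n = 405; a·d/n = 159·115/405 = 45.1481; b·c/n = 76·55/405 = 10.3210
OR_MH = (37.5305 + 38.3103 + 45.1481) / (17.1111 + 27.4232 + 10.3210) = 120.9890 / 54.8553 = 2.20560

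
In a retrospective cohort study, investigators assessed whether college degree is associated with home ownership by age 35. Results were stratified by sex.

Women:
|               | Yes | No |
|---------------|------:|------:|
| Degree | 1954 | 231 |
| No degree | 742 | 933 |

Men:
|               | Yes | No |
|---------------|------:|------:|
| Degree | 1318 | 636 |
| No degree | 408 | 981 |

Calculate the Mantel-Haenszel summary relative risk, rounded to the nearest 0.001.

RR_MH = Σ(aᵢ·n₀ᵢ/nᵢ) / Σ(cᵢ·n₁ᵢ/nᵢ), with n₁ᵢ = aᵢ+bᵢ (exposed), n₀ᵢ = cᵢ+dᵢ (unexposed), nᵢ = n₁ᵢ+n₀ᵢ.
Stratum 1 (Women): n₁ = 2185, n₀ = 1675, n = 3860; a·n₀/n = 1954·1675/3860 = 847.9145; c·n₁/n = 742·2185/3860 = 420.0181
Stratum 2 (Men): n₁ = 1954, n₀ = 1389, n = 3343; a·n₀/n = 1318·1389/3343 = 547.6225; c·n₁/n = 408·1954/3343 = 238.4780
RR_MH = (847.9145 + 547.6225) / (420.0181 + 238.4780) = 1395.5370 / 658.4961 = 2.11928

2.119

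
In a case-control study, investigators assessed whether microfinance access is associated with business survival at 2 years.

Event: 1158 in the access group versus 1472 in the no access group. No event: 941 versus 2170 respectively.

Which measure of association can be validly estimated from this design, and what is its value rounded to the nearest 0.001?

1.814

From the description: a = 1158, b = 941, c = 1472, d = 2170.
This is a case-control study: participants were sampled on outcome status, so risks in the source population cannot be estimated directly — relative risk is not valid here. The odds ratio is the appropriate measure.
OR = (a·d)/(b·c) = (1158 × 2170) / (941 × 1472) = 2512860 / 1385152 = 1.81414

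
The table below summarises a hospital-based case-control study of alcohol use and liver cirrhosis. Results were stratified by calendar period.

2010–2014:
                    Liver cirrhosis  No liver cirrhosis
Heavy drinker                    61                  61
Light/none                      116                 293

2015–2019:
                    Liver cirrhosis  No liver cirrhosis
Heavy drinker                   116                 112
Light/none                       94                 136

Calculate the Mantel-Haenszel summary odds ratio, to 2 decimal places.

1.88

OR_MH = Σ(aᵢdᵢ/nᵢ) / Σ(bᵢcᵢ/nᵢ), where nᵢ is the stratum total.
Stratum 1 (2010–2014): n = 531; a·d/n = 61·293/531 = 33.6591; b·c/n = 61·116/531 = 13.3258
Stratum 2 (2015–2019): n = 458; a·d/n = 116·136/458 = 34.4454; b·c/n = 112·94/458 = 22.9869
OR_MH = (33.6591 + 34.4454) / (13.3258 + 22.9869) = 68.1045 / 36.3127 = 1.87550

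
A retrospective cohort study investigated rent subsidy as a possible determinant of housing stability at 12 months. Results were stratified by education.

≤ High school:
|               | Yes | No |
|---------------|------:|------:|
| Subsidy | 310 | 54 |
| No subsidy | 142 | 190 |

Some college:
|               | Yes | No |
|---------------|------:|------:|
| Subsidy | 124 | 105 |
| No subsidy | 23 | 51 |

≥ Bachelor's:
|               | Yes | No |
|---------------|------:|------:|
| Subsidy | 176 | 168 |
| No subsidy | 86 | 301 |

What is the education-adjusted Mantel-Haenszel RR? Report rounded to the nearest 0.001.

RR_MH = Σ(aᵢ·n₀ᵢ/nᵢ) / Σ(cᵢ·n₁ᵢ/nᵢ), with n₁ᵢ = aᵢ+bᵢ (exposed), n₀ᵢ = cᵢ+dᵢ (unexposed), nᵢ = n₁ᵢ+n₀ᵢ.
Stratum 1 (≤ High school): n₁ = 364, n₀ = 332, n = 696; a·n₀/n = 310·332/696 = 147.8736; c·n₁/n = 142·364/696 = 74.2644
Stratum 2 (Some college): n₁ = 229, n₀ = 74, n = 303; a·n₀/n = 124·74/303 = 30.2838; c·n₁/n = 23·229/303 = 17.3828
Stratum 3 (≥ Bachelor's): n₁ = 344, n₀ = 387, n = 731; a·n₀/n = 176·387/731 = 93.1765; c·n₁/n = 86·344/731 = 40.4706
RR_MH = (147.8736 + 30.2838 + 93.1765) / (74.2644 + 17.3828 + 40.4706) = 271.3339 / 132.1178 = 2.05373

2.054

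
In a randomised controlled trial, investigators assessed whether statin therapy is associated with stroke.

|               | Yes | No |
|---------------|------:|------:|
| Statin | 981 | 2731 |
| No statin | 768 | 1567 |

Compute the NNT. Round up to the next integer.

Risk in treated group = 981/3712 = 0.26428; risk in control = 768/2335 = 0.32891.
Absolute risk reduction = 0.32891 − 0.26428 = 0.06463
NNT = 1 / ARR = 1 / 0.06463 = 15.473 → round up → 16

16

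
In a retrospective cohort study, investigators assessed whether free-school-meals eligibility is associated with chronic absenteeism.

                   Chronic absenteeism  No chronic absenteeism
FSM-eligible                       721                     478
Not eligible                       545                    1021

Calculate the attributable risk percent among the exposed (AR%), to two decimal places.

Cells: a = 721, b = 478, c = 545, d = 1021.
Risk in exposed = 721/1199 = 0.60133; risk in unexposed = 545/1566 = 0.34802.
RR = 0.60133/0.34802 = 1.72787
AR% = (RR − 1)/RR × 100 = (1.72787 − 1)/1.72787 × 100 = 42.1253%

42.13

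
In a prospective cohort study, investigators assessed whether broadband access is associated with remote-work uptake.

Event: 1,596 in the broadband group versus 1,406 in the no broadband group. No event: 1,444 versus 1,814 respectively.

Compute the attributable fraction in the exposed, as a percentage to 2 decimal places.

From the description: a = 1596, b = 1444, c = 1406, d = 1814.
Risk in exposed = 1596/3040 = 0.52500; risk in unexposed = 1406/3220 = 0.43665.
RR = 0.52500/0.43665 = 1.20235
AR% = (RR − 1)/RR × 100 = (1.20235 − 1)/1.20235 × 100 = 16.8293%

16.83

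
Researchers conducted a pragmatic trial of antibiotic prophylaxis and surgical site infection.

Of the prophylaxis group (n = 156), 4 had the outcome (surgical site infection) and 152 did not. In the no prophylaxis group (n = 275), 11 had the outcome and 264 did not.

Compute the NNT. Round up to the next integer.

70

Risk in treated group = 4/156 = 0.02564; risk in control = 11/275 = 0.04000.
Absolute risk reduction = 0.04000 − 0.02564 = 0.01436
NNT = 1 / ARR = 1 / 0.01436 = 69.643 → round up → 70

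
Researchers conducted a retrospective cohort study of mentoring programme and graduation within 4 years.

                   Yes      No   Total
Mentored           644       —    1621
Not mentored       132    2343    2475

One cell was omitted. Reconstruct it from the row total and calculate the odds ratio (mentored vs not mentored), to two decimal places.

11.70

The missing cell is in the exposed row: 1621 − 644 = 977.
So a = 644, b = 977, c = 132, d = 2343.
OR = (a·d)/(b·c) = (644 × 2343) / (977 × 132) = 1508892 / 128964 = 11.70010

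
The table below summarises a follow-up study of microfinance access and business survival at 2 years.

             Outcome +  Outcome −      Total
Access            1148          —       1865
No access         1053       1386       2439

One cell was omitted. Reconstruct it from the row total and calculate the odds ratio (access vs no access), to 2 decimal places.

2.11

The missing cell is in the exposed row: 1865 − 1148 = 717.
So a = 1148, b = 717, c = 1053, d = 1386.
OR = (a·d)/(b·c) = (1148 × 1386) / (717 × 1053) = 1591128 / 755001 = 2.10745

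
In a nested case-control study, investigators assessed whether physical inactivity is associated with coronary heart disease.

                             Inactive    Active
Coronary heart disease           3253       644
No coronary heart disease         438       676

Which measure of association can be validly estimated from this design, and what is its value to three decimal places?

Reading the table with exposure as columns: a = 3253 (Inactive, case), b = 438 (Inactive, non-case), c = 644 (Active, case), d = 676.
This is a nested case-control study: participants were sampled on outcome status, so risks in the source population cannot be estimated directly — relative risk is not valid here. The odds ratio is the appropriate measure.
OR = (a·d)/(b·c) = (3253 × 676) / (438 × 644) = 2199028 / 282072 = 7.79598

7.796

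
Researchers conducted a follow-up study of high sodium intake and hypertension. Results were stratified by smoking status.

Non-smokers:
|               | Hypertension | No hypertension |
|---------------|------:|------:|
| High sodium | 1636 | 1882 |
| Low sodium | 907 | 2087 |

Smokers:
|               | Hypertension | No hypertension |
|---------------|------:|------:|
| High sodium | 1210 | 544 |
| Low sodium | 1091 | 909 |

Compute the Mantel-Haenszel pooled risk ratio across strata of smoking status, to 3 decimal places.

RR_MH = Σ(aᵢ·n₀ᵢ/nᵢ) / Σ(cᵢ·n₁ᵢ/nᵢ), with n₁ᵢ = aᵢ+bᵢ (exposed), n₀ᵢ = cᵢ+dᵢ (unexposed), nᵢ = n₁ᵢ+n₀ᵢ.
Stratum 1 (Non-smokers): n₁ = 3518, n₀ = 2994, n = 6512; a·n₀/n = 1636·2994/6512 = 752.1781; c·n₁/n = 907·3518/6512 = 489.9917
Stratum 2 (Smokers): n₁ = 1754, n₀ = 2000, n = 3754; a·n₀/n = 1210·2000/3754 = 644.6457; c·n₁/n = 1091·1754/3754 = 509.7533
RR_MH = (752.1781 + 644.6457) / (489.9917 + 509.7533) = 1396.8238 / 999.7450 = 1.39718

1.397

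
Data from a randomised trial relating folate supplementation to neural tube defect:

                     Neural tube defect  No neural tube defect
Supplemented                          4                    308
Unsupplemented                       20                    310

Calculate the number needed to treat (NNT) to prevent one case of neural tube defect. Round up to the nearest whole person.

Risk in treated group = 4/312 = 0.01282; risk in control = 20/330 = 0.06061.
Absolute risk reduction = 0.06061 − 0.01282 = 0.04779
NNT = 1 / ARR = 1 / 0.04779 = 20.927 → round up → 21

21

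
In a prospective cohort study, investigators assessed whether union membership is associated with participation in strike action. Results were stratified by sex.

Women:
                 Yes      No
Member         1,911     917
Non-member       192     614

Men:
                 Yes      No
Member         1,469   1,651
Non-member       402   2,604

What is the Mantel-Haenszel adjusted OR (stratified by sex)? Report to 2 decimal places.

OR_MH = Σ(aᵢdᵢ/nᵢ) / Σ(bᵢcᵢ/nᵢ), where nᵢ is the stratum total.
Stratum 1 (Women): n = 3634; a·d/n = 1911·614/3634 = 322.8822; b·c/n = 917·192/3634 = 48.4491
Stratum 2 (Men): n = 6126; a·d/n = 1469·2604/6126 = 624.4329; b·c/n = 1651·402/6126 = 108.3418
OR_MH = (322.8822 + 624.4329) / (48.4491 + 108.3418) = 947.3151 / 156.7909 = 6.04190

6.04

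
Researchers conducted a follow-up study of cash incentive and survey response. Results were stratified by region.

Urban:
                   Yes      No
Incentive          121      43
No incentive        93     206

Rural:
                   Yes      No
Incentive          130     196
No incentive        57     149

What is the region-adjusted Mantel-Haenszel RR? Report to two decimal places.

1.89

RR_MH = Σ(aᵢ·n₀ᵢ/nᵢ) / Σ(cᵢ·n₁ᵢ/nᵢ), with n₁ᵢ = aᵢ+bᵢ (exposed), n₀ᵢ = cᵢ+dᵢ (unexposed), nᵢ = n₁ᵢ+n₀ᵢ.
Stratum 1 (Urban): n₁ = 164, n₀ = 299, n = 463; a·n₀/n = 121·299/463 = 78.1404; c·n₁/n = 93·164/463 = 32.9417
Stratum 2 (Rural): n₁ = 326, n₀ = 206, n = 532; a·n₀/n = 130·206/532 = 50.3383; c·n₁/n = 57·326/532 = 34.9286
RR_MH = (78.1404 + 50.3383) / (32.9417 + 34.9286) = 128.4787 / 67.8703 = 1.89301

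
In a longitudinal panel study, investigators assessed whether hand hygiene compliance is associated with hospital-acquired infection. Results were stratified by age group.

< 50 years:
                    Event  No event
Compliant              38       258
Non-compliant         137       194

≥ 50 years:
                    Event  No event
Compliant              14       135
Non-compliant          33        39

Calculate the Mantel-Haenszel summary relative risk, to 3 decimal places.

RR_MH = Σ(aᵢ·n₀ᵢ/nᵢ) / Σ(cᵢ·n₁ᵢ/nᵢ), with n₁ᵢ = aᵢ+bᵢ (exposed), n₀ᵢ = cᵢ+dᵢ (unexposed), nᵢ = n₁ᵢ+n₀ᵢ.
Stratum 1 (< 50 years): n₁ = 296, n₀ = 331, n = 627; a·n₀/n = 38·331/627 = 20.0606; c·n₁/n = 137·296/627 = 64.6762
Stratum 2 (≥ 50 years): n₁ = 149, n₀ = 72, n = 221; a·n₀/n = 14·72/221 = 4.5611; c·n₁/n = 33·149/221 = 22.2489
RR_MH = (20.0606 + 4.5611) / (64.6762 + 22.2489) = 24.6217 / 86.9251 = 0.28325

0.283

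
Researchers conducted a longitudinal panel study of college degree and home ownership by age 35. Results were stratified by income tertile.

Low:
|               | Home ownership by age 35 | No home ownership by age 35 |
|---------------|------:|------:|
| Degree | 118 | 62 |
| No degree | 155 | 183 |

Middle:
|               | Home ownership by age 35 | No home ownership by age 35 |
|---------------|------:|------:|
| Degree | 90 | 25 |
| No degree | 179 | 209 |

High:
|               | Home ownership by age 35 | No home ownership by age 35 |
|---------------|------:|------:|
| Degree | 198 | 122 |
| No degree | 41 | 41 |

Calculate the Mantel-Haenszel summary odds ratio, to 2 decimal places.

2.49

OR_MH = Σ(aᵢdᵢ/nᵢ) / Σ(bᵢcᵢ/nᵢ), where nᵢ is the stratum total.
Stratum 1 (Low): n = 518; a·d/n = 118·183/518 = 41.6873; b·c/n = 62·155/518 = 18.5521
Stratum 2 (Middle): n = 503; a·d/n = 90·209/503 = 37.3956; b·c/n = 25·179/503 = 8.8966
Stratum 3 (High): n = 402; a·d/n = 198·41/402 = 20.1940; b·c/n = 122·41/402 = 12.4428
OR_MH = (41.6873 + 37.3956 + 20.1940) / (18.5521 + 8.8966 + 12.4428) = 99.2769 / 39.8915 = 2.48867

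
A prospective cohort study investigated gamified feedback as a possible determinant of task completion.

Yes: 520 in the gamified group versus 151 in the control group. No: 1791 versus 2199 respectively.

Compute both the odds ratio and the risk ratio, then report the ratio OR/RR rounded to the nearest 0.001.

1.207

From the description: a = 520, b = 1791, c = 151, d = 2199.
OR = (520·2199)/(1791·151) = 1143480/270441 = 4.22821
Risk in exposed = 520/2311 = 0.22501; risk in unexposed = 151/2350 = 0.06426; RR = 3.50182
OR/RR = 4.22821 / 3.50182 = 1.20743
The outcome is not rare, so the OR lies further from 1 than the RR.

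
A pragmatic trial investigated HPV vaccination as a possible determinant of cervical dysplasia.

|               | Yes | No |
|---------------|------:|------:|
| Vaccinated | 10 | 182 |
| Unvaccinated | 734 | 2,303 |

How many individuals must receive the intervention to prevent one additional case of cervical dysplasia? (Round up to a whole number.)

Risk in treated group = 10/192 = 0.05208; risk in control = 734/3037 = 0.24169.
Absolute risk reduction = 0.24169 − 0.05208 = 0.18960
NNT = 1 / ARR = 1 / 0.18960 = 5.274 → round up → 6

6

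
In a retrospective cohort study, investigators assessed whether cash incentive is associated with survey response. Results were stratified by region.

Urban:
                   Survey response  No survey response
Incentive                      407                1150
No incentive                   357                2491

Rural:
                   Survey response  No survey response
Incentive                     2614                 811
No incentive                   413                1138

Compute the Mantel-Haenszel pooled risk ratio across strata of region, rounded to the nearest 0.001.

2.626

RR_MH = Σ(aᵢ·n₀ᵢ/nᵢ) / Σ(cᵢ·n₁ᵢ/nᵢ), with n₁ᵢ = aᵢ+bᵢ (exposed), n₀ᵢ = cᵢ+dᵢ (unexposed), nᵢ = n₁ᵢ+n₀ᵢ.
Stratum 1 (Urban): n₁ = 1557, n₀ = 2848, n = 4405; a·n₀/n = 407·2848/4405 = 263.1410; c·n₁/n = 357·1557/4405 = 126.1859
Stratum 2 (Rural): n₁ = 3425, n₀ = 1551, n = 4976; a·n₀/n = 2614·1551/4976 = 814.7737; c·n₁/n = 413·3425/4976 = 284.2695
RR_MH = (263.1410 + 814.7737) / (126.1859 + 284.2695) = 1077.9147 / 410.4554 = 2.62614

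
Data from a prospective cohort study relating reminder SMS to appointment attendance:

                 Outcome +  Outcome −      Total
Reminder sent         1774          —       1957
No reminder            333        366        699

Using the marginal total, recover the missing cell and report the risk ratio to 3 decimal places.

1.903

The missing cell is in the exposed row: 1957 − 1774 = 183.
So a = 1774, b = 183, c = 333, d = 366.
RR = [a/(a+b)] / [c/(c+d)] = (1774/1957) / (333/699) = 0.90649/0.47639 = 1.90281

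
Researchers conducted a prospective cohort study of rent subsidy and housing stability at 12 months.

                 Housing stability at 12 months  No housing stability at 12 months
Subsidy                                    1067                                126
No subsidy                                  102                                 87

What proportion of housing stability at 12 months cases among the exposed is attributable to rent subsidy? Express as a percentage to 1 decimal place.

39.7

Cells: a = 1067, b = 126, c = 102, d = 87.
Risk in exposed = 1067/1193 = 0.89438; risk in unexposed = 102/189 = 0.53968.
RR = 0.89438/0.53968 = 1.65724
AR% = (RR − 1)/RR × 100 = (1.65724 − 1)/1.65724 × 100 = 39.6587%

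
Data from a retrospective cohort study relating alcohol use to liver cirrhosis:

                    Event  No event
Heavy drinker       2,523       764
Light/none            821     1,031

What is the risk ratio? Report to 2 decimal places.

1.73

Cells: a = 2523, b = 764, c = 821, d = 1031.
Risk in exposed = 2523/3287 = 0.76757; risk in unexposed = 821/1852 = 0.44330.
RR = 0.76757 / 0.44330 = 1.73147
The risk among the exposed is 1.73 times that among the unexposed.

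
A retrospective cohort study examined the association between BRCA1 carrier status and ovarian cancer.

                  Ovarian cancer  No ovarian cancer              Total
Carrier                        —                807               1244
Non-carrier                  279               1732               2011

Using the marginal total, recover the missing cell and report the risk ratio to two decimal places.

The missing cell is in the exposed row: 1244 − 807 = 437.
So a = 437, b = 807, c = 279, d = 1732.
RR = [a/(a+b)] / [c/(c+d)] = (437/1244) / (279/2011) = 0.35129/0.13874 = 2.53203

2.53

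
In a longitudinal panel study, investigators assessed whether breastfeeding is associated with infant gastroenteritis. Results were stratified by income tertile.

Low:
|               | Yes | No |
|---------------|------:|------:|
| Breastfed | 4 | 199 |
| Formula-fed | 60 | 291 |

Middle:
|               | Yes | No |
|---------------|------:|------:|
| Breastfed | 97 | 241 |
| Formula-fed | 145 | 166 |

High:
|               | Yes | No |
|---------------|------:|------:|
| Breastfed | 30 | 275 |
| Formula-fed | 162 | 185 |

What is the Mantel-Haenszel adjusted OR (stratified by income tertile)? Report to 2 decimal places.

0.25

OR_MH = Σ(aᵢdᵢ/nᵢ) / Σ(bᵢcᵢ/nᵢ), where nᵢ is the stratum total.
Stratum 1 (Low): n = 554; a·d/n = 4·291/554 = 2.1011; b·c/n = 199·60/554 = 21.5523
Stratum 2 (Middle): n = 649; a·d/n = 97·166/649 = 24.8105; b·c/n = 241·145/649 = 53.8444
Stratum 3 (High): n = 652; a·d/n = 30·185/652 = 8.5123; b·c/n = 275·162/652 = 68.3282
OR_MH = (2.1011 + 24.8105 + 8.5123) / (21.5523 + 53.8444 + 68.3282) = 35.4238 / 143.7249 = 0.24647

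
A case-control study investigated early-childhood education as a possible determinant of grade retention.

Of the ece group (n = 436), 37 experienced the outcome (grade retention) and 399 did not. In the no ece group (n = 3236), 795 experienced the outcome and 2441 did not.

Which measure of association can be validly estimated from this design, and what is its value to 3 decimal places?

From the description: a = 37, b = 399, c = 795, d = 2441.
This is a case-control study: participants were sampled on outcome status, so risks in the source population cannot be estimated directly — relative risk is not valid here. The odds ratio is the appropriate measure.
OR = (a·d)/(b·c) = (37 × 2441) / (399 × 795) = 90317 / 317205 = 0.28473

0.285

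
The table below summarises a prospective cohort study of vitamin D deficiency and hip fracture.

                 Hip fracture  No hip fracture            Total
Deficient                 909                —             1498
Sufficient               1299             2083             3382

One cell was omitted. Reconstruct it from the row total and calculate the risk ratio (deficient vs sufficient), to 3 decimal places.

The missing cell is in the exposed row: 1498 − 909 = 589.
So a = 909, b = 589, c = 1299, d = 2083.
RR = [a/(a+b)] / [c/(c+d)] = (909/1498) / (1299/3382) = 0.60681/0.38409 = 1.57985

1.580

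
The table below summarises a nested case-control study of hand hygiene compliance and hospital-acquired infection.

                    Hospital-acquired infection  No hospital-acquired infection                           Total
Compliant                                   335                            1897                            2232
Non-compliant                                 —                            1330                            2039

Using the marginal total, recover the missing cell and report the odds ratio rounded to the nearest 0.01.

The missing cell is in the unexposed row: 2039 − 1330 = 709.
So a = 335, b = 1897, c = 709, d = 1330.
OR = (a·d)/(b·c) = (335 × 1330) / (1897 × 709) = 445550 / 1344973 = 0.33127

0.33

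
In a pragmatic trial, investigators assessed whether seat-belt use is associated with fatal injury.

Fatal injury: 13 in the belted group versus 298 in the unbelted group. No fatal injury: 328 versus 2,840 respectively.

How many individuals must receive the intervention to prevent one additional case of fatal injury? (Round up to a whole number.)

18

Risk in treated group = 13/341 = 0.03812; risk in control = 298/3138 = 0.09496.
Absolute risk reduction = 0.09496 − 0.03812 = 0.05684
NNT = 1 / ARR = 1 / 0.05684 = 17.593 → round up → 18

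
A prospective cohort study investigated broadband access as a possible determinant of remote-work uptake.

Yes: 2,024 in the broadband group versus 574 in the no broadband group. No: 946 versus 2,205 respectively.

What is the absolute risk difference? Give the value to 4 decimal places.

From the description: a = 2024, b = 946, c = 574, d = 2205.
Risk in exposed = 2024/2970 = 0.681481; risk in unexposed = 574/2779 = 0.206549.
Risk difference = 0.681481 − 0.206549 = 0.474932

0.4749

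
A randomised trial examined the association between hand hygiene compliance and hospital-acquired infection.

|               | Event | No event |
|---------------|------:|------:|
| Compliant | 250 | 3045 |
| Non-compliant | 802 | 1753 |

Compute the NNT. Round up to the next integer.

Risk in treated group = 250/3295 = 0.07587; risk in control = 802/2555 = 0.31389.
Absolute risk reduction = 0.31389 − 0.07587 = 0.23802
NNT = 1 / ARR = 1 / 0.23802 = 4.201 → round up → 5

5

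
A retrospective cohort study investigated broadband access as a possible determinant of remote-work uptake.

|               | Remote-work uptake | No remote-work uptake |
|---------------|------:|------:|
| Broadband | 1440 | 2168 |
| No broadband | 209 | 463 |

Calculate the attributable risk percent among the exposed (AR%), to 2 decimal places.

22.07

Cells: a = 1440, b = 2168, c = 209, d = 463.
Risk in exposed = 1440/3608 = 0.39911; risk in unexposed = 209/672 = 0.31101.
RR = 0.39911/0.31101 = 1.28327
AR% = (RR − 1)/RR × 100 = (1.28327 − 1)/1.28327 × 100 = 22.0742%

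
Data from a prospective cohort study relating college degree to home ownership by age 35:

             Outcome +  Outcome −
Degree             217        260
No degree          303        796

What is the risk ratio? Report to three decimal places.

Cells: a = 217, b = 260, c = 303, d = 796.
Risk in exposed = 217/477 = 0.45493; risk in unexposed = 303/1099 = 0.27571.
RR = 0.45493 / 0.27571 = 1.65005
The risk among the exposed is 1.65 times that among the unexposed.

1.650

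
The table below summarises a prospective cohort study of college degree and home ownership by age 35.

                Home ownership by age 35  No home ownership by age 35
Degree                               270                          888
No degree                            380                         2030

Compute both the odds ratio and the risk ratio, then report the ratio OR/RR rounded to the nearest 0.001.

Cells: a = 270, b = 888, c = 380, d = 2030.
OR = (270·2030)/(888·380) = 548100/337440 = 1.62429
Risk in exposed = 270/1158 = 0.23316; risk in unexposed = 380/2410 = 0.15768; RR = 1.47873
OR/RR = 1.62429 / 1.47873 = 1.09844
The outcome is not rare, so the OR lies further from 1 than the RR.

1.098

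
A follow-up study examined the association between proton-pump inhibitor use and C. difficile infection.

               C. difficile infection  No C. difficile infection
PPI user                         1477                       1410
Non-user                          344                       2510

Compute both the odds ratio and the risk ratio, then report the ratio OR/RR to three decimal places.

Cells: a = 1477, b = 1410, c = 344, d = 2510.
OR = (1477·2510)/(1410·344) = 3707270/485040 = 7.64323
Risk in exposed = 1477/2887 = 0.51160; risk in unexposed = 344/2854 = 0.12053; RR = 4.24453
OR/RR = 7.64323 / 4.24453 = 1.80073
The outcome is not rare, so the OR lies further from 1 than the RR.

1.801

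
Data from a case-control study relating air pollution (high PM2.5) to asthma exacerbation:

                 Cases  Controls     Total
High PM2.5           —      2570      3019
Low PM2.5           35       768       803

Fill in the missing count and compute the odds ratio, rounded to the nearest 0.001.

The missing cell is in the exposed row: 3019 − 2570 = 449.
So a = 449, b = 2570, c = 35, d = 768.
OR = (a·d)/(b·c) = (449 × 768) / (2570 × 35) = 344832 / 89950 = 3.83360

3.834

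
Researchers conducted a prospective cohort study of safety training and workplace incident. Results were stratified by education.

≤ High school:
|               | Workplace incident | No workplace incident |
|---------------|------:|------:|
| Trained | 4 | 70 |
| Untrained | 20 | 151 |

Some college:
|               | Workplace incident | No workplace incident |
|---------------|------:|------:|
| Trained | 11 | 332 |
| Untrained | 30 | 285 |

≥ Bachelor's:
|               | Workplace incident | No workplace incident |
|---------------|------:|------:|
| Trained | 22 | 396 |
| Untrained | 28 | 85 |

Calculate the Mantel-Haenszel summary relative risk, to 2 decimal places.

RR_MH = Σ(aᵢ·n₀ᵢ/nᵢ) / Σ(cᵢ·n₁ᵢ/nᵢ), with n₁ᵢ = aᵢ+bᵢ (exposed), n₀ᵢ = cᵢ+dᵢ (unexposed), nᵢ = n₁ᵢ+n₀ᵢ.
Stratum 1 (≤ High school): n₁ = 74, n₀ = 171, n = 245; a·n₀/n = 4·171/245 = 2.7918; c·n₁/n = 20·74/245 = 6.0408
Stratum 2 (Some college): n₁ = 343, n₀ = 315, n = 658; a·n₀/n = 11·315/658 = 5.2660; c·n₁/n = 30·343/658 = 15.6383
Stratum 3 (≥ Bachelor's): n₁ = 418, n₀ = 113, n = 531; a·n₀/n = 22·113/531 = 4.6817; c·n₁/n = 28·418/531 = 22.0414
RR_MH = (2.7918 + 5.2660 + 4.6817) / (6.0408 + 15.6383 + 22.0414) = 12.7395 / 43.7205 = 0.29139

0.29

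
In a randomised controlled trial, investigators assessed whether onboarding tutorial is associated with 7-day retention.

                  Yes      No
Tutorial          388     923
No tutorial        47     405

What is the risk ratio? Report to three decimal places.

Cells: a = 388, b = 923, c = 47, d = 405.
Risk in exposed = 388/1311 = 0.29596; risk in unexposed = 47/452 = 0.10398.
RR = 0.29596 / 0.10398 = 2.84623
The risk among the exposed is 2.85 times that among the unexposed.

2.846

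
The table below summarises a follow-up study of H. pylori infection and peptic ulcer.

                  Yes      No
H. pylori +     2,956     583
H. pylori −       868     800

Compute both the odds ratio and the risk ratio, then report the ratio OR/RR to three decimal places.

Cells: a = 2956, b = 583, c = 868, d = 800.
OR = (2956·800)/(583·868) = 2364800/506044 = 4.67311
Risk in exposed = 2956/3539 = 0.83526; risk in unexposed = 868/1668 = 0.52038; RR = 1.60509
OR/RR = 4.67311 / 1.60509 = 2.91143
The outcome is not rare, so the OR lies further from 1 than the RR.

2.911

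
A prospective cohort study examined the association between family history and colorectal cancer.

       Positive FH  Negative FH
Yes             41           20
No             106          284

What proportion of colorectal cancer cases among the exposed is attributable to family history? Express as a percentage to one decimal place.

Reading the table with exposure as columns: a = 41 (Positive FH, case), b = 106 (Positive FH, non-case), c = 20 (Negative FH, case), d = 284.
Risk in exposed = 41/147 = 0.27891; risk in unexposed = 20/304 = 0.06579.
RR = 0.27891/0.06579 = 4.23946
AR% = (RR − 1)/RR × 100 = (4.23946 − 1)/4.23946 × 100 = 76.4121%

76.4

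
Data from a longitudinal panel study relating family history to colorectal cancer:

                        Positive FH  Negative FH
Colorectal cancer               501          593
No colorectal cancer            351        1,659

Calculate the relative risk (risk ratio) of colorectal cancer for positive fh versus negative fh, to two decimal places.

2.23

Reading the table with exposure as columns: a = 501 (Positive FH, case), b = 351 (Positive FH, non-case), c = 593 (Negative FH, case), d = 1659.
Risk in exposed = 501/852 = 0.58803; risk in unexposed = 593/2252 = 0.26332.
RR = 0.58803 / 0.26332 = 2.23312
The risk among the exposed is 2.23 times that among the unexposed.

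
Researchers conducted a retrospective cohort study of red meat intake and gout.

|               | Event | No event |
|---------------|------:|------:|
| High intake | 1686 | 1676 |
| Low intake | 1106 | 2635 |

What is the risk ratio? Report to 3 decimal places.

Cells: a = 1686, b = 1676, c = 1106, d = 2635.
Risk in exposed = 1686/3362 = 0.50149; risk in unexposed = 1106/3741 = 0.29564.
RR = 0.50149 / 0.29564 = 1.69626
The risk among the exposed is 1.70 times that among the unexposed.

1.696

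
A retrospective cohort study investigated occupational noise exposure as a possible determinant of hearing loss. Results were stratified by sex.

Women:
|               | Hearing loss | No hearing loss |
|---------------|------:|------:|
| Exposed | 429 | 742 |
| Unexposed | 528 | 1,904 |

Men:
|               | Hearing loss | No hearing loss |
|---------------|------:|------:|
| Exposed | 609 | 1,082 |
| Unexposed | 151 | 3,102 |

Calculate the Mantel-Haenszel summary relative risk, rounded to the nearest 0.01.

3.09

RR_MH = Σ(aᵢ·n₀ᵢ/nᵢ) / Σ(cᵢ·n₁ᵢ/nᵢ), with n₁ᵢ = aᵢ+bᵢ (exposed), n₀ᵢ = cᵢ+dᵢ (unexposed), nᵢ = n₁ᵢ+n₀ᵢ.
Stratum 1 (Women): n₁ = 1171, n₀ = 2432, n = 3603; a·n₀/n = 429·2432/3603 = 289.5720; c·n₁/n = 528·1171/3603 = 171.6037
Stratum 2 (Men): n₁ = 1691, n₀ = 3253, n = 4944; a·n₀/n = 609·3253/4944 = 400.7033; c·n₁/n = 151·1691/4944 = 51.6466
RR_MH = (289.5720 + 400.7033) / (171.6037 + 51.6466) = 690.2753 / 223.2503 = 3.09193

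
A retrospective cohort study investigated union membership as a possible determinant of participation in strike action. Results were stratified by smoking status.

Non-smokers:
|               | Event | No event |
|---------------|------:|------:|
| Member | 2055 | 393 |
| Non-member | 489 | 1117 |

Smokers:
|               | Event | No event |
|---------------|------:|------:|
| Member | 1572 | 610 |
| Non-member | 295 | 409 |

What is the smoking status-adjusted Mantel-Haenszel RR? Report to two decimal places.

RR_MH = Σ(aᵢ·n₀ᵢ/nᵢ) / Σ(cᵢ·n₁ᵢ/nᵢ), with n₁ᵢ = aᵢ+bᵢ (exposed), n₀ᵢ = cᵢ+dᵢ (unexposed), nᵢ = n₁ᵢ+n₀ᵢ.
Stratum 1 (Non-smokers): n₁ = 2448, n₀ = 1606, n = 4054; a·n₀/n = 2055·1606/4054 = 814.0923; c·n₁/n = 489·2448/4054 = 295.2817
Stratum 2 (Smokers): n₁ = 2182, n₀ = 704, n = 2886; a·n₀/n = 1572·704/2886 = 383.4678; c·n₁/n = 295·2182/2886 = 223.0388
RR_MH = (814.0923 + 383.4678) / (295.2817 + 223.0388) = 1197.5600 / 518.3205 = 2.31046

2.31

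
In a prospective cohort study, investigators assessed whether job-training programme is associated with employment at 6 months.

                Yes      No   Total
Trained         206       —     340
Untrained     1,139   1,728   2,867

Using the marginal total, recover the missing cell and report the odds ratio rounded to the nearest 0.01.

2.33

The missing cell is in the exposed row: 340 − 206 = 134.
So a = 206, b = 134, c = 1139, d = 1728.
OR = (a·d)/(b·c) = (206 × 1728) / (134 × 1139) = 355968 / 152626 = 2.33229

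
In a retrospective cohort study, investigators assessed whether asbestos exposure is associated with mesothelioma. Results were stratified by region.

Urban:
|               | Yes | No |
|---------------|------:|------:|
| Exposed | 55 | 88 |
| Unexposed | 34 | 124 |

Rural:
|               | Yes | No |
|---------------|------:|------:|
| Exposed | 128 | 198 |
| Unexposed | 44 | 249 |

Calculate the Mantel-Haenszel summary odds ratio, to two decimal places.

3.09

OR_MH = Σ(aᵢdᵢ/nᵢ) / Σ(bᵢcᵢ/nᵢ), where nᵢ is the stratum total.
Stratum 1 (Urban): n = 301; a·d/n = 55·124/301 = 22.6578; b·c/n = 88·34/301 = 9.9402
Stratum 2 (Rural): n = 619; a·d/n = 128·249/619 = 51.4895; b·c/n = 198·44/619 = 14.0743
OR_MH = (22.6578 + 51.4895) / (9.9402 + 14.0743) = 74.1473 / 24.0145 = 3.08760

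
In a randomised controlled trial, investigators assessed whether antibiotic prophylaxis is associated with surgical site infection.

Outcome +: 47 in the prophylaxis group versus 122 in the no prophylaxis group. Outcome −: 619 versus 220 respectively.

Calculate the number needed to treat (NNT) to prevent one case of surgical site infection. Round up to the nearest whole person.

Risk in treated group = 47/666 = 0.07057; risk in control = 122/342 = 0.35673.
Absolute risk reduction = 0.35673 − 0.07057 = 0.28615
NNT = 1 / ARR = 1 / 0.28615 = 3.495 → round up → 4

4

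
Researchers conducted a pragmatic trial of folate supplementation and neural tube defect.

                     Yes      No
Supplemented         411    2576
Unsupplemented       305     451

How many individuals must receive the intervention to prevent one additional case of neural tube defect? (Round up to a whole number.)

Risk in treated group = 411/2987 = 0.13760; risk in control = 305/756 = 0.40344.
Absolute risk reduction = 0.40344 − 0.13760 = 0.26584
NNT = 1 / ARR = 1 / 0.26584 = 3.762 → round up → 4

4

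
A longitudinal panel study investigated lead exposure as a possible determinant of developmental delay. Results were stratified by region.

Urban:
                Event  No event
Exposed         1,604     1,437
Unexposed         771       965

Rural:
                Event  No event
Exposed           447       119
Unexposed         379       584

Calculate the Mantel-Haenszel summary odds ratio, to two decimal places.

1.89

OR_MH = Σ(aᵢdᵢ/nᵢ) / Σ(bᵢcᵢ/nᵢ), where nᵢ is the stratum total.
Stratum 1 (Urban): n = 4777; a·d/n = 1604·965/4777 = 324.0234; b·c/n = 1437·771/4777 = 231.9295
Stratum 2 (Rural): n = 1529; a·d/n = 447·584/1529 = 170.7312; b·c/n = 119·379/1529 = 29.4971
OR_MH = (324.0234 + 170.7312) / (231.9295 + 29.4971) = 494.7546 / 261.4265 = 1.89252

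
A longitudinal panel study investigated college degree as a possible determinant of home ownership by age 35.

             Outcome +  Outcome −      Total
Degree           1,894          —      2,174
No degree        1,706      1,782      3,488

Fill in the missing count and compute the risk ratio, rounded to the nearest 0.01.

1.78

The missing cell is in the exposed row: 2174 − 1894 = 280.
So a = 1894, b = 280, c = 1706, d = 1782.
RR = [a/(a+b)] / [c/(c+d)] = (1894/2174) / (1706/3488) = 0.87121/0.48911 = 1.78122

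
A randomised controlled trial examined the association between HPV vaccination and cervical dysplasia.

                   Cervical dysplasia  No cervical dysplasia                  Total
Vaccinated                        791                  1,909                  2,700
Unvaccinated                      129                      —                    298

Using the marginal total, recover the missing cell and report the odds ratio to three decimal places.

The missing cell is in the unexposed row: 298 − 129 = 169.
So a = 791, b = 1909, c = 129, d = 169.
OR = (a·d)/(b·c) = (791 × 169) / (1909 × 129) = 133679 / 246261 = 0.54283

0.543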